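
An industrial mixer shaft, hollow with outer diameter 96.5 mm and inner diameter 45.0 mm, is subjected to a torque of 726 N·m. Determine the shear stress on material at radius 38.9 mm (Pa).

3.48e6 Pa

J = π(d_o⁴ − d_i⁴)/32 = π(0.0965⁴ − 0.0450⁴)/32 = 8.111×10^-6 m⁴.
Shear stress varies linearly with radius: τ = T·r/J = 726.0 × 0.0389 / 8.111×10^-6 = 3.482×10^6 Pa.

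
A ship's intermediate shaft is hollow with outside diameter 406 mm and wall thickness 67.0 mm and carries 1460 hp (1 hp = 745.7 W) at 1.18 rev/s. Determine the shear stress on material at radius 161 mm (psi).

ω = 2π·1.18 = 7.414 rad/s, so T = P/ω = 1460×745.7 / 7.414 = 146800 N·m.
J = π(d_o⁴ − d_i⁴)/32 = π(0.406⁴ − 0.272⁴)/32 = 2.130×10^-3 m⁴.
Shear stress varies linearly with radius: τ = T·r/J = 146800 × 0.161 / 2.130×10^-3 = 1.110×10^7 Pa.

1610 psi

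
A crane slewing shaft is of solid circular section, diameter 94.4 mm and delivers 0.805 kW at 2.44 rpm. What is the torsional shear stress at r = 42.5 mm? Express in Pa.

ω = 2π·2.44/60 = 0.2555 rad/s, so T = P/ω = 0.805×10³ / 0.2555 = 3150 N·m.
J = πd⁴/32 = π(0.0944)⁴/32 = 7.796×10^-6 m⁴.
Shear stress varies linearly with radius: τ = T·r/J = 3150 × 0.0425 / 7.796×10^-6 = 1.717×10^7 Pa.

1.72e7 Pa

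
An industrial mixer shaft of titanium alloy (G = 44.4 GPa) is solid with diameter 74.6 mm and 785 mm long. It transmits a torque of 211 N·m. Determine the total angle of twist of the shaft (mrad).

J = πd⁴/32 = π(0.0746)⁴/32 = 3.041×10^-6 m⁴.
θ = T·L/(G·J) = 211.0 × 0.785 / (44.4×10⁹ × 3.041×10^-6) = 1.227×10^-3 rad.

1.23 mrad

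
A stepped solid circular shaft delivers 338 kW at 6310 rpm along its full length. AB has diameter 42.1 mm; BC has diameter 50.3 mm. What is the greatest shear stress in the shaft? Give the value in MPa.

ω = 2π·6310/60 = 660.8 rad/s, so T = P/ω = 338×10³ / 660.8 = 511.5 N·m.
Under the same torque, τ_max = 16T/(πd³) is largest where d is smallest — segment AB (d = 42.1 mm).
τ_max = 16·511.5/(π·(0.0421)³) = 3.491×10^7 Pa.

34.9 MPa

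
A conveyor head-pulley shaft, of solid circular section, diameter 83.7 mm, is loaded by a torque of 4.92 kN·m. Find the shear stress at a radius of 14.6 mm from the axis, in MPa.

14.9 MPa

J = πd⁴/32 = π(0.0837)⁴/32 = 4.818×10^-6 m⁴.
Shear stress varies linearly with radius: τ = T·r/J = 4920 × 0.0146 / 4.818×10^-6 = 1.491×10^7 Pa.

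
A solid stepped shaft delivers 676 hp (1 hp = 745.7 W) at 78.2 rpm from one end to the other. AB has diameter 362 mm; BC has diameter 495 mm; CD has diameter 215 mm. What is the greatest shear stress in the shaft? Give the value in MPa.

ω = 2π·78.2/60 = 8.189 rad/s, so T = P/ω = 676×745.7 / 8.189 = 61560 N·m.
Under the same torque, τ_max = 16T/(πd³) is largest where d is smallest — segment CD (d = 215 mm).
τ_max = 16·61560/(π·(0.215)³) = 3.154×10^7 Pa.

31.5 MPa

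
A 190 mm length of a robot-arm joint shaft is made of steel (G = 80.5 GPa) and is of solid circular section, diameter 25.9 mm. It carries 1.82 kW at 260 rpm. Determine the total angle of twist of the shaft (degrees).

ω = 2π·260/60 = 27.23 rad/s, so T = P/ω = 1.82×10³ / 27.23 = 66.85 N·m.
J = πd⁴/32 = π(0.0259)⁴/32 = 4.418×10^-8 m⁴.
θ = T·L/(G·J) = 66.85 × 0.190 / (80.5×10⁹ × 4.418×10^-8) = 3.571×10^-3 rad.

0.205°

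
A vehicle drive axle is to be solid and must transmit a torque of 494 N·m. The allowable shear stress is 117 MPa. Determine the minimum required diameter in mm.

For a solid shaft τ_max = 16T/(πd³), so d = (16T/(π τ_allow))^(1/3) = (16·494.0/(π·1.17×10^8))^(1/3) = 0.02781 m.

27.8 mm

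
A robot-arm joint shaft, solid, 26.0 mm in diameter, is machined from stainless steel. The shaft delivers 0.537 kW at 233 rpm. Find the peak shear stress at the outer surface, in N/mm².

ω = 2π·233/60 = 24.40 rad/s, so T = P/ω = 0.537×10³ / 24.40 = 22.01 N·m.
J = πd⁴/32 = π(0.0260)⁴/32 = 4.486×10^-8 m⁴.
τ_max = T·r/J = 22.01 × 0.0130 / 4.486×10^-8 = 6.377×10^6 Pa.

6.38 N/mm²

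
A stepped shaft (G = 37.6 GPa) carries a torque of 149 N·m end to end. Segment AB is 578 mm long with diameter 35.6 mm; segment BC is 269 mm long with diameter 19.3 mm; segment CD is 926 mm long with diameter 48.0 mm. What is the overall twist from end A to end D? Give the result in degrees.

J_AB = π(0.0356)⁴/32 = 1.58×10^-7 m⁴; J_BC = π(0.0193)⁴/32 = 1.36×10^-8 m⁴; J_CD = π(0.0480)⁴/32 = 5.21×10^-7 m⁴.
θ = (T/G)·Σ L_i/J_i = (149.0/37.6×10⁹)·(0.578/1.58×10^-7 + 0.269/1.36×10^-8 + 0.926/5.21×10^-7) = 0.09982 rad.

5.72°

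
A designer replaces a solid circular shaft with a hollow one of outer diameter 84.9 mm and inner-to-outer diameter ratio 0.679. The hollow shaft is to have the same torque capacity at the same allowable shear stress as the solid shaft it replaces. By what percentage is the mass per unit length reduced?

36.8 %

Equal τ_max and T ⇒ the solid shaft needs d_s³ = d_o³(1−k⁴), so d_s = 84.9·(1−0.679⁴)^(1/3) = 78.40 mm.
Area ratio A_h/A_s = d_o²(1−k²)/d_s² = (1−k²)/(1−k⁴)^(2/3) = 0.6320.
Mass saving = 1 − 0.6320 = 36.8 %.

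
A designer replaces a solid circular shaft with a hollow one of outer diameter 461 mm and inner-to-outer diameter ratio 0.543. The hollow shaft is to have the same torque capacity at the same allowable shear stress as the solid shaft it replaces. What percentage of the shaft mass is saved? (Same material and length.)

25.1 %

Equal τ_max and T ⇒ the solid shaft needs d_s³ = d_o³(1−k⁴), so d_s = 461·(1−0.543⁴)^(1/3) = 447.2 mm.
Area ratio A_h/A_s = d_o²(1−k²)/d_s² = (1−k²)/(1−k⁴)^(2/3) = 0.7492.
Mass saving = 1 − 0.7492 = 25.1 %.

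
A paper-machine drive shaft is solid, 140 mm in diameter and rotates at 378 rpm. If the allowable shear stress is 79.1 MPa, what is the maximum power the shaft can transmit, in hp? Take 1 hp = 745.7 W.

J = πd⁴/32 = π(0.140)⁴/32 = 3.771×10^-5 m⁴.
T_max = τ_allow·J/r = 7.91×10^7 × 3.771×10^-5 / 0.0700 = 42620 N·m.
ω = 2π·378/60 = 39.58 rad/s, so P_max = T_max·ω = 1.687×10^6 W.

2260 hp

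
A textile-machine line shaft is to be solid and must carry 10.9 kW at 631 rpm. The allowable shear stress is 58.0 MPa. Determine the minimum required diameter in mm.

24.4 mm

ω = 2π·631/60 = 66.08 rad/s, so T = P/ω = 10.9×10³ / 66.08 = 165.0 N·m.
For a solid shaft τ_max = 16T/(πd³), so d = (16T/(π τ_allow))^(1/3) = (16·165.0/(π·5.80×10^7))^(1/3) = 0.02438 m.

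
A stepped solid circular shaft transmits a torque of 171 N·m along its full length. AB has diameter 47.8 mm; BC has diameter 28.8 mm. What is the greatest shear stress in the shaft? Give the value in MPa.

Under the same torque, τ_max = 16T/(πd³) is largest where d is smallest — segment BC (d = 28.8 mm).
τ_max = 16·171.0/(π·(0.0288)³) = 3.646×10^7 Pa.

36.5 MPa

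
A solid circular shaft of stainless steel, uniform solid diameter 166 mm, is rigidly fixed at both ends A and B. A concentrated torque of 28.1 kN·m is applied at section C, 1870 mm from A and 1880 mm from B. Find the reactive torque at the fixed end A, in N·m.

14100 N·m

With uniform GJ and both ends fixed, compatibility θ_AC = θ_CB gives T_A·a = T_B·b, together with T_A + T_B = T₀.
T_A = T₀·b/(a+b) = 28100·1880/3750 = 14090 N·m; T_B = 14010 N·m.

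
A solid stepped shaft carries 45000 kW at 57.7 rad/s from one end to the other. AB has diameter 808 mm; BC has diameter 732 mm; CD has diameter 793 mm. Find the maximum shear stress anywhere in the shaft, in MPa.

10.1 MPa

ω = 57.7 rad/s, so T = P/ω = 45000×10³ / 57.70 = 779900 N·m.
Under the same torque, τ_max = 16T/(πd³) is largest where d is smallest — segment BC (d = 732 mm).
τ_max = 16·779900/(π·(0.732)³) = 1.013×10^7 Pa.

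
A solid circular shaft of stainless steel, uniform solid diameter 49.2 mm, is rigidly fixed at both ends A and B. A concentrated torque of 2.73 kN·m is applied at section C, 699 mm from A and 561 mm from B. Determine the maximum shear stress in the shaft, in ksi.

9.39 ksi

With uniform GJ and both ends fixed, compatibility θ_AC = θ_CB gives T_A·a = T_B·b, together with T_A + T_B = T₀.
T_A = T₀·b/(a+b) = 2730·561/1260 = 1216 N·m; T_B = 1514 N·m.
τ in each portion: τ_AC = 5.20×10^7 Pa, τ_CB = 6.48×10^7 Pa; maximum is in CB.
τ_max = T_CB·r/J = 1514·0.0246/5.75×10^-7 = 6.477×10^7 Pa.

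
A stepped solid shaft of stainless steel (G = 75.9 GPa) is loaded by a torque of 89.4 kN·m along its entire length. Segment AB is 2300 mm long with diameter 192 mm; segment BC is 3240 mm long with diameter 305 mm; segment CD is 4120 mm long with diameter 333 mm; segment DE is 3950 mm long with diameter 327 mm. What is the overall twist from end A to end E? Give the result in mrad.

J_AB = π(0.192)⁴/32 = 1.33×10^-4 m⁴; J_BC = π(0.305)⁴/32 = 8.50×10^-4 m⁴; J_CD = π(0.333)⁴/32 = 1.21×10^-3 m⁴; J_DE = π(0.327)⁴/32 = 1.12×10^-3 m⁴.
θ = (T/G)·Σ L_i/J_i = (89400/75.9×10⁹)·(2.30/1.33×10^-4 + 3.24/8.50×10^-4 + 4.12/1.21×10^-3 + 3.95/1.12×10^-3) = 0.03296 rad.

33.0 mrad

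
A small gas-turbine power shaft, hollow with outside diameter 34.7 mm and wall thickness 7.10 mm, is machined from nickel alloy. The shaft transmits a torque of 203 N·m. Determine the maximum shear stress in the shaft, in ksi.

J = π(d_o⁴ − d_i⁴)/32 = π(0.0347⁴ − 0.0205⁴)/32 = 1.250×10^-7 m⁴.
τ_max = T·r/J = 203.0 × 0.0174 / 1.250×10^-7 = 2.818×10^7 Pa.

4.09 ksi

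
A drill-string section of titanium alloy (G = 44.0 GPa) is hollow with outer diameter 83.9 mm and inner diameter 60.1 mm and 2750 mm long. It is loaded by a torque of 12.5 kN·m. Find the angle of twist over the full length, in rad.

0.218 rad

J = π(d_o⁴ − d_i⁴)/32 = π(0.0839⁴ − 0.0601⁴)/32 = 3.584×10^-6 m⁴.
θ = T·L/(G·J) = 12500 × 2.75 / (44.0×10⁹ × 3.584×10^-6) = 0.2180 rad.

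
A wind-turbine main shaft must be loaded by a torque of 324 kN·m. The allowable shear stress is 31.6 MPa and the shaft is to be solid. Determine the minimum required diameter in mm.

374 mm

For a solid shaft τ_max = 16T/(πd³), so d = (16T/(π τ_allow))^(1/3) = (16·324000/(π·3.16×10^7))^(1/3) = 0.3738 m.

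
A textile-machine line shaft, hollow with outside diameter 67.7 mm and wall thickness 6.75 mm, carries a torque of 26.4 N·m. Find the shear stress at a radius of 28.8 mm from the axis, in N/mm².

0.626 N/mm²

J = π(d_o⁴ − d_i⁴)/32 = π(0.0677⁴ − 0.0542⁴)/32 = 1.215×10^-6 m⁴.
Shear stress varies linearly with radius: τ = T·r/J = 26.40 × 0.0288 / 1.215×10^-6 = 6.257×10^5 Pa.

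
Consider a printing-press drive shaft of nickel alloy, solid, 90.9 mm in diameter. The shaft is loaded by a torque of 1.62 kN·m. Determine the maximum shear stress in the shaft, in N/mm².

J = πd⁴/32 = π(0.0909)⁴/32 = 6.703×10^-6 m⁴.
τ_max = T·r/J = 1620 × 0.0455 / 6.703×10^-6 = 1.098×10^7 Pa.

11.0 N/mm²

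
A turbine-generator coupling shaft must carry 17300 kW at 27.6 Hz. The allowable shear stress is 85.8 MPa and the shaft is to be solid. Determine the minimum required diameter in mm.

ω = 2π·27.6 = 173.4 rad/s, so T = P/ω = 17300×10³ / 173.4 = 99760 N·m.
For a solid shaft τ_max = 16T/(πd³), so d = (16T/(π τ_allow))^(1/3) = (16·99760/(π·8.58×10^7))^(1/3) = 0.1809 m.

181 mm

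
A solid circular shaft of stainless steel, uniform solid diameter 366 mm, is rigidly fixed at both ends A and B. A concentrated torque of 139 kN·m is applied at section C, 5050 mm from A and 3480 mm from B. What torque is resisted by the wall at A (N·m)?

With uniform GJ and both ends fixed, compatibility θ_AC = θ_CB gives T_A·a = T_B·b, together with T_A + T_B = T₀.
T_A = T₀·b/(a+b) = 139000·3480/8530 = 56710 N·m; T_B = 82290 N·m.

56700 N·m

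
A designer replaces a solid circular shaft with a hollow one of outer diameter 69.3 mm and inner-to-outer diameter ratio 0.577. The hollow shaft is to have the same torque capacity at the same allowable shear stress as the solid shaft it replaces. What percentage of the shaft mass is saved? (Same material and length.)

27.9 %

Equal τ_max and T ⇒ the solid shaft needs d_s³ = d_o³(1−k⁴), so d_s = 69.3·(1−0.577⁴)^(1/3) = 66.64 mm.
Area ratio A_h/A_s = d_o²(1−k²)/d_s² = (1−k²)/(1−k⁴)^(2/3) = 0.7214.
Mass saving = 1 − 0.7214 = 27.9 %.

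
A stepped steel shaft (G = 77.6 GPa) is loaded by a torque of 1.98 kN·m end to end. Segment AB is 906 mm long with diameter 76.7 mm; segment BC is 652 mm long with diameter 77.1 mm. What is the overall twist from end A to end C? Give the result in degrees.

0.665°

J_AB = π(0.0767)⁴/32 = 3.40×10^-6 m⁴; J_BC = π(0.0771)⁴/32 = 3.47×10^-6 m⁴.
θ = (T/G)·Σ L_i/J_i = (1980/77.6×10⁹)·(0.906/3.40×10^-6 + 0.652/3.47×10^-6) = 0.01160 rad.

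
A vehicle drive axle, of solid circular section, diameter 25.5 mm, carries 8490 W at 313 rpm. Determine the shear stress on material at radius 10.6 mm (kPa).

66100 kPa

ω = 2π·313/60 = 32.78 rad/s, so T = P/ω = 8490 / 32.78 = 259.0 N·m.
J = πd⁴/32 = π(0.0255)⁴/32 = 4.151×10^-8 m⁴.
Shear stress varies linearly with radius: τ = T·r/J = 259.0 × 0.0106 / 4.151×10^-8 = 6.614×10^7 Pa.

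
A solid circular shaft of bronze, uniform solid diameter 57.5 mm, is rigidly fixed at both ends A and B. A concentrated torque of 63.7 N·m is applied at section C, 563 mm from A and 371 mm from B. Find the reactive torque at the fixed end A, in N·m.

With uniform GJ and both ends fixed, compatibility θ_AC = θ_CB gives T_A·a = T_B·b, together with T_A + T_B = T₀.
T_A = T₀·b/(a+b) = 63.70·371/934.0 = 25.30 N·m; T_B = 38.40 N·m.

25.3 N·m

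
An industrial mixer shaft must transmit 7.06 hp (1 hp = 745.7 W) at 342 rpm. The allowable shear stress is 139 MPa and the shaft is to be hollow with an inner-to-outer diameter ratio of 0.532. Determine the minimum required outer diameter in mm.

ω = 2π·342/60 = 35.81 rad/s, so T = P/ω = 7.06×745.7 / 35.81 = 147.0 N·m.
For a hollow shaft with d_i/d_o = 0.532: τ_max = 16T/(π d_o³ (1−k⁴)), so d_o = [16T/(π τ_allow (1−k⁴))]^(1/3) = [16·147.0/(π·1.39×10^8·0.9199)]^(1/3) = 0.01802 m.

18.0 mm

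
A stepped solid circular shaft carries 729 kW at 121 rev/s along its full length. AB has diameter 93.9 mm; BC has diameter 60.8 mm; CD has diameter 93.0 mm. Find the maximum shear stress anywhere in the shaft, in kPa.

ω = 2π·121 = 760.3 rad/s, so T = P/ω = 729×10³ / 760.3 = 958.9 N·m.
Under the same torque, τ_max = 16T/(πd³) is largest where d is smallest — segment BC (d = 60.8 mm).
τ_max = 16·958.9/(π·(0.0608)³) = 2.173×10^7 Pa.

21700 kPa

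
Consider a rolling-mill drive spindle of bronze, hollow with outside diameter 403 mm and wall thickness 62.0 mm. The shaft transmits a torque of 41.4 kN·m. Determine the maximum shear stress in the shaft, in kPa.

4180 kPa

J = π(d_o⁴ − d_i⁴)/32 = π(0.403⁴ − 0.279⁴)/32 = 1.995×10^-3 m⁴.
τ_max = T·r/J = 41400 × 0.202 / 1.995×10^-3 = 4.182×10^6 Pa.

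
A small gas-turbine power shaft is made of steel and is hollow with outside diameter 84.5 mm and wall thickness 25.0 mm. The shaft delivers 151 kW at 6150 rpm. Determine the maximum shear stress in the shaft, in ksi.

0.295 ksi

ω = 2π·6150/60 = 644.0 rad/s, so T = P/ω = 151×10³ / 644.0 = 234.5 N·m.
J = π(d_o⁴ − d_i⁴)/32 = π(0.0845⁴ − 0.0345⁴)/32 = 4.866×10^-6 m⁴.
τ_max = T·r/J = 234.5 × 0.0423 / 4.866×10^-6 = 2.036×10^6 Pa.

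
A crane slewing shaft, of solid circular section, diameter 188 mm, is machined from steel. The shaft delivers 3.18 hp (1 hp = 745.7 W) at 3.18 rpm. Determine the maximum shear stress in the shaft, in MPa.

ω = 2π·3.18/60 = 0.3330 rad/s, so T = P/ω = 3.18×745.7 / 0.3330 = 7121 N·m.
J = πd⁴/32 = π(0.188)⁴/32 = 1.226×10^-4 m⁴.
τ_max = T·r/J = 7121 × 0.0940 / 1.226×10^-4 = 5.458×10^6 Pa.

5.46 MPa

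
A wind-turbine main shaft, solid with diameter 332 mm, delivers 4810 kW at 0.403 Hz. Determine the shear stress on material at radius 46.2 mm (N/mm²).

73.6 N/mm²

ω = 2π·0.403 = 2.532 rad/s, so T = P/ω = 4810×10³ / 2.532 = 1.900e6 N·m.
J = πd⁴/32 = π(0.332)⁴/32 = 1.193×10^-3 m⁴.
Shear stress varies linearly with radius: τ = T·r/J = 1.900e6 × 0.0462 / 1.193×10^-3 = 7.358×10^7 Pa.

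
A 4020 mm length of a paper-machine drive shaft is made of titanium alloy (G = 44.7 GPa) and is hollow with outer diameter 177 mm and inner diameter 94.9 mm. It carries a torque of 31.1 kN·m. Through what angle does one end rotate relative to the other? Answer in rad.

0.0316 rad

J = π(d_o⁴ − d_i⁴)/32 = π(0.177⁴ − 0.0949⁴)/32 = 8.840×10^-5 m⁴.
θ = T·L/(G·J) = 31100 × 4.02 / (44.7×10⁹ × 8.840×10^-5) = 0.03164 rad.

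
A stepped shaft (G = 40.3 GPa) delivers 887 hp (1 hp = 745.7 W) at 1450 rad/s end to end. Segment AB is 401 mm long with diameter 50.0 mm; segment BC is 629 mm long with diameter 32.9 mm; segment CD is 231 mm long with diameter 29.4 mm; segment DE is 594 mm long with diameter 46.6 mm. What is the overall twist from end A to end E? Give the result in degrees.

6.84°

ω = 1450 rad/s, so T = P/ω = 887×745.7 / 1450 = 456.2 N·m.
J_AB = π(0.0500)⁴/32 = 6.14×10^-7 m⁴; J_BC = π(0.0329)⁴/32 = 1.15×10^-7 m⁴; J_CD = π(0.0294)⁴/32 = 7.33×10^-8 m⁴; J_DE = π(0.0466)⁴/32 = 4.63×10^-7 m⁴.
θ = (T/G)·Σ L_i/J_i = (456.2/40.3×10⁹)·(0.401/6.14×10^-7 + 0.629/1.15×10^-7 + 0.231/7.33×10^-8 + 0.594/4.63×10^-7) = 0.1195 rad.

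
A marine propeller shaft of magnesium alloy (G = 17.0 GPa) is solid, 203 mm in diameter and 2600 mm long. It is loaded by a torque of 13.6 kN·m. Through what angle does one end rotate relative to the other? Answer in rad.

0.0125 rad

J = πd⁴/32 = π(0.203)⁴/32 = 1.667×10^-4 m⁴.
θ = T·L/(G·J) = 13600 × 2.60 / (17.0×10⁹ × 1.667×10^-4) = 0.01248 rad.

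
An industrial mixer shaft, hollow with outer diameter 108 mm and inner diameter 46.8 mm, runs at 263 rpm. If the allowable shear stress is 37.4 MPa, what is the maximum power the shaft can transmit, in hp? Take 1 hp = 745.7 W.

330 hp

J = π(d_o⁴ − d_i⁴)/32 = π(0.108⁴ − 0.0468⁴)/32 = 1.289×10^-5 m⁴.
T_max = τ_allow·J/r = 3.74×10^7 × 1.289×10^-5 / 0.0540 = 8924 N·m.
ω = 2π·263/60 = 27.54 rad/s, so P_max = T_max·ω = 2.458×10^5 W.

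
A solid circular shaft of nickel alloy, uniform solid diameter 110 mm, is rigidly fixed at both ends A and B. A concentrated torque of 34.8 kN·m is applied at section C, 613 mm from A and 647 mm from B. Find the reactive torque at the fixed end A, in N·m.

With uniform GJ and both ends fixed, compatibility θ_AC = θ_CB gives T_A·a = T_B·b, together with T_A + T_B = T₀.
T_A = T₀·b/(a+b) = 34800·647/1260 = 17870 N·m; T_B = 16930 N·m.

17900 N·m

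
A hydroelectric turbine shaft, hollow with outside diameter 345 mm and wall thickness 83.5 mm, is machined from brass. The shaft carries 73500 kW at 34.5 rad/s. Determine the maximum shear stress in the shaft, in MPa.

ω = 34.5 rad/s, so T = P/ω = 73500×10³ / 34.50 = 2.130e6 N·m.
J = π(d_o⁴ − d_i⁴)/32 = π(0.345⁴ − 0.178⁴)/32 = 1.292×10^-3 m⁴.
τ_max = T·r/J = 2.130e6 × 0.172 / 1.292×10^-3 = 2.844×10^8 Pa.

284 MPa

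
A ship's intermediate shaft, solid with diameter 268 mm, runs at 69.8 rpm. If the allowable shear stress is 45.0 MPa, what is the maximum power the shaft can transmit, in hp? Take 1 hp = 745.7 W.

1670 hp

J = πd⁴/32 = π(0.268)⁴/32 = 5.065×10^-4 m⁴.
T_max = τ_allow·J/r = 4.50×10^7 × 5.065×10^-4 / 0.134 = 170100 N·m.
ω = 2π·69.8/60 = 7.309 rad/s, so P_max = T_max·ω = 1.243×10^6 W.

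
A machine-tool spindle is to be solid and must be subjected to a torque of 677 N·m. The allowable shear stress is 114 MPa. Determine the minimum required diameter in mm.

For a solid shaft τ_max = 16T/(πd³), so d = (16T/(π τ_allow))^(1/3) = (16·677.0/(π·1.14×10^8))^(1/3) = 0.03116 m.

31.2 mm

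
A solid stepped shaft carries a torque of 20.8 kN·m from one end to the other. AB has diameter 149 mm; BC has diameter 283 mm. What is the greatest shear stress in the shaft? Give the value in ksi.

4.64 ksi

Under the same torque, τ_max = 16T/(πd³) is largest where d is smallest — segment AB (d = 149 mm).
τ_max = 16·20800/(π·(0.149)³) = 3.202×10^7 Pa.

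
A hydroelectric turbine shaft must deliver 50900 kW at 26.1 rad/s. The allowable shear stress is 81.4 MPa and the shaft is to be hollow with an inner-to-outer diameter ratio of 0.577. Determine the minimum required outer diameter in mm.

ω = 26.1 rad/s, so T = P/ω = 50900×10³ / 26.10 = 1.950e6 N·m.
For a hollow shaft with d_i/d_o = 0.577: τ_max = 16T/(π d_o³ (1−k⁴)), so d_o = [16T/(π τ_allow (1−k⁴))]^(1/3) = [16·1.950e6/(π·8.14×10^7·0.8892)]^(1/3) = 0.5158 m.

516 mm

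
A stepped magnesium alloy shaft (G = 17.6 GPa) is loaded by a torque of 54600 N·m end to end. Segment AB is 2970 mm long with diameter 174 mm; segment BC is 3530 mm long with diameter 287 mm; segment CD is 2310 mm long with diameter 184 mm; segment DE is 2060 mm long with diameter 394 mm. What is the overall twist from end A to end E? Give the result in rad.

0.185 rad

J_AB = π(0.174)⁴/32 = 9.00×10^-5 m⁴; J_BC = π(0.287)⁴/32 = 6.66×10^-4 m⁴; J_CD = π(0.184)⁴/32 = 1.13×10^-4 m⁴; J_DE = π(0.394)⁴/32 = 2.37×10^-3 m⁴.
θ = (T/G)·Σ L_i/J_i = (54600/17.6×10⁹)·(2.97/9.00×10^-5 + 3.53/6.66×10^-4 + 2.31/1.13×10^-4 + 2.06/2.37×10^-3) = 0.1852 rad.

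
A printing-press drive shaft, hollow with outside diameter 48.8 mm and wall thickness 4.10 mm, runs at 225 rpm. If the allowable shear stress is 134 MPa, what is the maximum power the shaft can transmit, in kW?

37.5 kW

J = π(d_o⁴ − d_i⁴)/32 = π(0.0488⁴ − 0.0406⁴)/32 = 2.900×10^-7 m⁴.
T_max = τ_allow·J/r = 1.34×10^8 × 2.900×10^-7 / 0.0244 = 1593 N·m.
ω = 2π·225/60 = 23.56 rad/s, so P_max = T_max·ω = 3.753×10^4 W.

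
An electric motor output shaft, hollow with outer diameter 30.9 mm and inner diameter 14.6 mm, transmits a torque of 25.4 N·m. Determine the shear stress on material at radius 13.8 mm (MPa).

J = π(d_o⁴ − d_i⁴)/32 = π(0.0309⁴ − 0.0146⁴)/32 = 8.504×10^-8 m⁴.
Shear stress varies linearly with radius: τ = T·r/J = 25.40 × 0.0138 / 8.504×10^-8 = 4.122×10^6 Pa.

4.12 MPa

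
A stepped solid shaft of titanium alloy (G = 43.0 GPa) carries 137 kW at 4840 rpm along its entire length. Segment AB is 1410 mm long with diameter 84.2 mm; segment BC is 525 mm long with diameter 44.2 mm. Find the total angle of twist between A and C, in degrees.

0.608°

ω = 2π·4840/60 = 506.8 rad/s, so T = P/ω = 137×10³ / 506.8 = 270.3 N·m.
J_AB = π(0.0842)⁴/32 = 4.93×10^-6 m⁴; J_BC = π(0.0442)⁴/32 = 3.75×10^-7 m⁴.
θ = (T/G)·Σ L_i/J_i = (270.3/43.0×10⁹)·(1.41/4.93×10^-6 + 0.525/3.75×10^-7) = 0.01060 rad.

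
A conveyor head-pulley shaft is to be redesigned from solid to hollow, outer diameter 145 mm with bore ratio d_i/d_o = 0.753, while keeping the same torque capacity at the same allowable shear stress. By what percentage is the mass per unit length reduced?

Equal τ_max and T ⇒ the solid shaft needs d_s³ = d_o³(1−k⁴), so d_s = 145·(1−0.753⁴)^(1/3) = 127.4 mm.
Area ratio A_h/A_s = d_o²(1−k²)/d_s² = (1−k²)/(1−k⁴)^(2/3) = 0.5608.
Mass saving = 1 − 0.5608 = 43.9 %.

43.9 %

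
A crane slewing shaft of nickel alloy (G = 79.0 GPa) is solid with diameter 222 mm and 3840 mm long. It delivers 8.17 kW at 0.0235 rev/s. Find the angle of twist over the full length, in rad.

0.0113 rad

ω = 2π·0.0235 = 0.1477 rad/s, so T = P/ω = 8.17×10³ / 0.1477 = 55330 N·m.
J = πd⁴/32 = π(0.222)⁴/32 = 2.385×10^-4 m⁴.
θ = T·L/(G·J) = 55330 × 3.84 / (79.0×10⁹ × 2.385×10^-4) = 0.01128 rad.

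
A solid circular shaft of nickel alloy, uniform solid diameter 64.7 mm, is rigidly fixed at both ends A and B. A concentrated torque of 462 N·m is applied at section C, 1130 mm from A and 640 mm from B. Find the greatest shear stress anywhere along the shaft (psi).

804 psi

With uniform GJ and both ends fixed, compatibility θ_AC = θ_CB gives T_A·a = T_B·b, together with T_A + T_B = T₀.
T_A = T₀·b/(a+b) = 462.0·640/1770 = 167.1 N·m; T_B = 294.9 N·m.
τ in each portion: τ_AC = 3.14×10^6 Pa, τ_CB = 5.55×10^6 Pa; maximum is in CB.
τ_max = T_CB·r/J = 294.9·0.0324/1.72×10^-6 = 5.546×10^6 Pa.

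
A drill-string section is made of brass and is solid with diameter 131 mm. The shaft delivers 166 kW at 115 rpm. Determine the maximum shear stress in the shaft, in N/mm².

ω = 2π·115/60 = 12.04 rad/s, so T = P/ω = 166×10³ / 12.04 = 13780 N·m.
J = πd⁴/32 = π(0.131)⁴/32 = 2.891×10^-5 m⁴.
τ_max = T·r/J = 13780 × 0.0655 / 2.891×10^-5 = 3.123×10^7 Pa.

31.2 N/mm²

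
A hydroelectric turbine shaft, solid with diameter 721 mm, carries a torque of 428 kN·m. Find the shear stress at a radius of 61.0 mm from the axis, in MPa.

J = πd⁴/32 = π(0.721)⁴/32 = 0.02653 m⁴.
Shear stress varies linearly with radius: τ = T·r/J = 428000 × 0.0610 / 0.02653 = 9.841×10^5 Pa.

0.984 MPa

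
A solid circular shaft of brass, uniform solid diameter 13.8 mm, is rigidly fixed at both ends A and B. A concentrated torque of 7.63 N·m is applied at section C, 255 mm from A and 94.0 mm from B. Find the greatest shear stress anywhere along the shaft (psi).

1570 psi

With uniform GJ and both ends fixed, compatibility θ_AC = θ_CB gives T_A·a = T_B·b, together with T_A + T_B = T₀.
T_A = T₀·b/(a+b) = 7.630·94.0/349.0 = 2.055 N·m; T_B = 5.575 N·m.
τ in each portion: τ_AC = 3.98×10^6 Pa, τ_CB = 1.08×10^7 Pa; maximum is in CB.
τ_max = T_CB·r/J = 5.575·0.00690/3.56×10^-9 = 1.080×10^7 Pa.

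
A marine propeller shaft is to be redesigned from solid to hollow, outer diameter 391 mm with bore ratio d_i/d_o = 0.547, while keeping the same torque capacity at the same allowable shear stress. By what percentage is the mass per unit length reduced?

25.4 %

Equal τ_max and T ⇒ the solid shaft needs d_s³ = d_o³(1−k⁴), so d_s = 391·(1−0.547⁴)^(1/3) = 379.0 mm.
Area ratio A_h/A_s = d_o²(1−k²)/d_s² = (1−k²)/(1−k⁴)^(2/3) = 0.7460.
Mass saving = 1 − 0.7460 = 25.4 %.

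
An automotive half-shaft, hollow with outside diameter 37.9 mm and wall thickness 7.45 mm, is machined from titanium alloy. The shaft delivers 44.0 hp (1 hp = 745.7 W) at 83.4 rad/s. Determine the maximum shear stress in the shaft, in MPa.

42.6 MPa

ω = 83.4 rad/s, so T = P/ω = 44.0×745.7 / 83.40 = 393.4 N·m.
J = π(d_o⁴ − d_i⁴)/32 = π(0.0379⁴ − 0.0230⁴)/32 = 1.751×10^-7 m⁴.
τ_max = T·r/J = 393.4 × 0.0189 / 1.751×10^-7 = 4.258×10^7 Pa.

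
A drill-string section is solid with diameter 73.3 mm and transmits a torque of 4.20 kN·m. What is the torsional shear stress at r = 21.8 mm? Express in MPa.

32.3 MPa

J = πd⁴/32 = π(0.0733)⁴/32 = 2.834×10^-6 m⁴.
Shear stress varies linearly with radius: τ = T·r/J = 4200 × 0.0218 / 2.834×10^-6 = 3.231×10^7 Pa.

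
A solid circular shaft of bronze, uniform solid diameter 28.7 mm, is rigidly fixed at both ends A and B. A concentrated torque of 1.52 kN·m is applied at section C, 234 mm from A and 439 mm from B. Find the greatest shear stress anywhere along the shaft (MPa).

214 MPa

With uniform GJ and both ends fixed, compatibility θ_AC = θ_CB gives T_A·a = T_B·b, together with T_A + T_B = T₀.
T_A = T₀·b/(a+b) = 1520·439/673.0 = 991.5 N·m; T_B = 528.5 N·m.
τ in each portion: τ_AC = 2.14×10^8 Pa, τ_CB = 1.14×10^8 Pa; maximum is in AC.
τ_max = T_AC·r/J = 991.5·0.0143/6.66×10^-8 = 2.136×10^8 Pa.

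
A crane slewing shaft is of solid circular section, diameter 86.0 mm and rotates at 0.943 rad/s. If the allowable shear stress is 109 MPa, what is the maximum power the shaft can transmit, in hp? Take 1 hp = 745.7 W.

17.2 hp

J = πd⁴/32 = π(0.0860)⁴/32 = 5.370×10^-6 m⁴.
T_max = τ_allow·J/r = 1.09×10^8 × 5.370×10^-6 / 0.0430 = 13610 N·m.
ω = 0.943 rad/s, so P_max = T_max·ω = 1.284×10^4 W.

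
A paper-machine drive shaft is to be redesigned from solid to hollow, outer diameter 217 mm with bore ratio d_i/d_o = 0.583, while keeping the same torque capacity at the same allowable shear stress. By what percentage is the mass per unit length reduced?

28.4 %

Equal τ_max and T ⇒ the solid shaft needs d_s³ = d_o³(1−k⁴), so d_s = 217·(1−0.583⁴)^(1/3) = 208.3 mm.
Area ratio A_h/A_s = d_o²(1−k²)/d_s² = (1−k²)/(1−k⁴)^(2/3) = 0.7164.
Mass saving = 1 − 0.7164 = 28.4 %.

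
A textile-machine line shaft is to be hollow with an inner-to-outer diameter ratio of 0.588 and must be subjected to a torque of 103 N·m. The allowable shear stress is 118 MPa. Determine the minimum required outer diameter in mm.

17.2 mm

For a hollow shaft with d_i/d_o = 0.588: τ_max = 16T/(π d_o³ (1−k⁴)), so d_o = [16T/(π τ_allow (1−k⁴))]^(1/3) = [16·103.0/(π·1.18×10^8·0.8805)]^(1/3) = 0.01716 m.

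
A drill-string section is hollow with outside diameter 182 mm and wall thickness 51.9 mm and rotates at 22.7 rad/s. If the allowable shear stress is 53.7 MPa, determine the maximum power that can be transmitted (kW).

J = π(d_o⁴ − d_i⁴)/32 = π(0.182⁴ − 0.0782⁴)/32 = 1.040×10^-4 m⁴.
T_max = τ_allow·J/r = 5.37×10^7 × 1.040×10^-4 / 0.0910 = 61400 N·m.
ω = 22.7 rad/s, so P_max = T_max·ω = 1.394×10^6 W.

1390 kW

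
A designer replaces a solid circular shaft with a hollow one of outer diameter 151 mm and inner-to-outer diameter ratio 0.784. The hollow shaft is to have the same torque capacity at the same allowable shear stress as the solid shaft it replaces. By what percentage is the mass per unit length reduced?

Equal τ_max and T ⇒ the solid shaft needs d_s³ = d_o³(1−k⁴), so d_s = 151·(1−0.784⁴)^(1/3) = 128.9 mm.
Area ratio A_h/A_s = d_o²(1−k²)/d_s² = (1−k²)/(1−k⁴)^(2/3) = 0.5287.
Mass saving = 1 − 0.5287 = 47.1 %.

47.1 %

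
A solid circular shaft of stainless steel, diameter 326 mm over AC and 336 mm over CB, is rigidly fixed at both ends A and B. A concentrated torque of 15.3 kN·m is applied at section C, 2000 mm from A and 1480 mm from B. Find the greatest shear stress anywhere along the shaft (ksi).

0.180 ksi

Compatibility: T_A·a/J_AC = T_B·b/J_CB with T_A + T_B = T₀.
J_AC = 1.11×10^-3 m⁴, J_CB = 1.25×10^-3 m⁴, so T_A = T₀·(J_AC/a)/((J_AC/a)+(J_CB/b)) = 6060 N·m, T_B = 9240 N·m.
τ in each portion: τ_AC = 8.91×10^5 Pa, τ_CB = 1.24×10^6 Pa; maximum is in CB.
τ_max = T_CB·r/J = 9240·0.168/1.25×10^-3 = 1.241×10^6 Pa.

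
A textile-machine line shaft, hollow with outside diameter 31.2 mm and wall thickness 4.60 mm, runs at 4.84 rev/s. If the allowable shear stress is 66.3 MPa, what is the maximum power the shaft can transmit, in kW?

J = π(d_o⁴ − d_i⁴)/32 = π(0.0312⁴ − 0.0220⁴)/32 = 7.003×10^-8 m⁴.
T_max = τ_allow·J/r = 6.63×10^7 × 7.003×10^-8 / 0.0156 = 297.6 N·m.
ω = 2π·4.84 = 30.41 rad/s, so P_max = T_max·ω = 9051 W.

9.05 kW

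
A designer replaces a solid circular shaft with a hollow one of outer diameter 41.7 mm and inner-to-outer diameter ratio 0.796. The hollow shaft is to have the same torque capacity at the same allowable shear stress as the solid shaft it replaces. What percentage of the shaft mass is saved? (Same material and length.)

Equal τ_max and T ⇒ the solid shaft needs d_s³ = d_o³(1−k⁴), so d_s = 41.7·(1−0.796⁴)^(1/3) = 35.14 mm.
Area ratio A_h/A_s = d_o²(1−k²)/d_s² = (1−k²)/(1−k⁴)^(2/3) = 0.5159.
Mass saving = 1 − 0.5159 = 48.4 %.

48.4 %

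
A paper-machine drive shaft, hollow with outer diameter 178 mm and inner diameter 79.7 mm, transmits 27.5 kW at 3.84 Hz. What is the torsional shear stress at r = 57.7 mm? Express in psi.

101 psi

ω = 2π·3.84 = 24.13 rad/s, so T = P/ω = 27.5×10³ / 24.13 = 1140 N·m.
J = π(d_o⁴ − d_i⁴)/32 = π(0.178⁴ − 0.0797⁴)/32 = 9.459×10^-5 m⁴.
Shear stress varies linearly with radius: τ = T·r/J = 1140 × 0.0577 / 9.459×10^-5 = 6.952×10^5 Pa.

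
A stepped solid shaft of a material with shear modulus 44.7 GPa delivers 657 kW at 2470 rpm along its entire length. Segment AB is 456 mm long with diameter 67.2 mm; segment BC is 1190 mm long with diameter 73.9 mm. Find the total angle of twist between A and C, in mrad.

36.0 mrad

ω = 2π·2470/60 = 258.7 rad/s, so T = P/ω = 657×10³ / 258.7 = 2540 N·m.
J_AB = π(0.0672)⁴/32 = 2.00×10^-6 m⁴; J_BC = π(0.0739)⁴/32 = 2.93×10^-6 m⁴.
θ = (T/G)·Σ L_i/J_i = (2540/44.7×10⁹)·(0.456/2.00×10^-6 + 1.19/2.93×10^-6) = 0.03604 rad.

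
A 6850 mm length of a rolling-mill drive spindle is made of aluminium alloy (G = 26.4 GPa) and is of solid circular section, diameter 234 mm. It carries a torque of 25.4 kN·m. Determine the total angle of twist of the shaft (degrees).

1.28°

J = πd⁴/32 = π(0.234)⁴/32 = 2.943×10^-4 m⁴.
θ = T·L/(G·J) = 25400 × 6.85 / (26.4×10⁹ × 2.943×10^-4) = 0.02239 rad.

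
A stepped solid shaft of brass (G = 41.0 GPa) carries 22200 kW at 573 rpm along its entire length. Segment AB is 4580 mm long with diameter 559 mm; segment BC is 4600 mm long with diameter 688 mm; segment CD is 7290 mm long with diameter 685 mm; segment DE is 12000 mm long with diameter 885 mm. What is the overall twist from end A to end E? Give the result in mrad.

ω = 2π·573/60 = 60.00 rad/s, so T = P/ω = 22200×10³ / 60.00 = 370000 N·m.
J_AB = π(0.559)⁴/32 = 9.59×10^-3 m⁴; J_BC = π(0.688)⁴/32 = 0.0220 m⁴; J_CD = π(0.685)⁴/32 = 0.0216 m⁴; J_DE = π(0.885)⁴/32 = 0.0602 m⁴.
θ = (T/G)·Σ L_i/J_i = (370000/41.0×10⁹)·(4.58/9.59×10^-3 + 4.60/0.0220 + 7.29/0.0216 + 12.0/0.0602) = 0.01104 rad.

11.0 mrad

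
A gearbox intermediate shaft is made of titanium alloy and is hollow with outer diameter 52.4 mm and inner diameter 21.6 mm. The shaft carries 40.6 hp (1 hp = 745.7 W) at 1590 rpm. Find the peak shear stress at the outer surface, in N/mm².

6.63 N/mm²

ω = 2π·1590/60 = 166.5 rad/s, so T = P/ω = 40.6×745.7 / 166.5 = 181.8 N·m.
J = π(d_o⁴ − d_i⁴)/32 = π(0.0524⁴ − 0.0216⁴)/32 = 7.188×10^-7 m⁴.
τ_max = T·r/J = 181.8 × 0.0262 / 7.188×10^-7 = 6.628×10^6 Pa.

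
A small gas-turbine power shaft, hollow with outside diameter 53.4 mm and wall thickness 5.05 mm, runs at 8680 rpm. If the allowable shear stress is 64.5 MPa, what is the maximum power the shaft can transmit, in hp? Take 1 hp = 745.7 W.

J = π(d_o⁴ − d_i⁴)/32 = π(0.0534⁴ − 0.0433⁴)/32 = 4.532×10^-7 m⁴.
T_max = τ_allow·J/r = 6.45×10^7 × 4.532×10^-7 / 0.0267 = 1095 N·m.
ω = 2π·8680/60 = 909.0 rad/s, so P_max = T_max·ω = 9.951×10^5 W.

1330 hp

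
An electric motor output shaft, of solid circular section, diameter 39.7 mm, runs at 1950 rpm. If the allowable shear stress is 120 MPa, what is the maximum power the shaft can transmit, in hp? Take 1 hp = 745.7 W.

J = πd⁴/32 = π(0.0397)⁴/32 = 2.439×10^-7 m⁴.
T_max = τ_allow·J/r = 1.20×10^8 × 2.439×10^-7 / 0.0199 = 1474 N·m.
ω = 2π·1950/60 = 204.2 rad/s, so P_max = T_max·ω = 3.011×10^5 W.

404 hp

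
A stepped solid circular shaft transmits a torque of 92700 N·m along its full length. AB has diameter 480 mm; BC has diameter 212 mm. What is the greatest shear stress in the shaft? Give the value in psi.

Under the same torque, τ_max = 16T/(πd³) is largest where d is smallest — segment BC (d = 212 mm).
τ_max = 16·92700/(π·(0.212)³) = 4.955×10^7 Pa.

7190 psi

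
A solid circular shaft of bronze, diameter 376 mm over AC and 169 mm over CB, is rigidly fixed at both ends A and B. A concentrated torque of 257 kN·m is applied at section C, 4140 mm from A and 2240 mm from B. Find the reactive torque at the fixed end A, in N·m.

239000 N·m

Compatibility: T_A·a/J_AC = T_B·b/J_CB with T_A + T_B = T₀.
J_AC = 1.96×10^-3 m⁴, J_CB = 8.01×10^-5 m⁴, so T_A = T₀·(J_AC/a)/((J_AC/a)+(J_CB/b)) = 239000 N·m, T_B = 18030 N·m.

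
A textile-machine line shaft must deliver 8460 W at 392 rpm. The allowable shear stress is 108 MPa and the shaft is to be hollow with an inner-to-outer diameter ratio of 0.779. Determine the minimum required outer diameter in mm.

24.9 mm

ω = 2π·392/60 = 41.05 rad/s, so T = P/ω = 8460 / 41.05 = 206.1 N·m.
For a hollow shaft with d_i/d_o = 0.779: τ_max = 16T/(π d_o³ (1−k⁴)), so d_o = [16T/(π τ_allow (1−k⁴))]^(1/3) = [16·206.1/(π·1.08×10^8·0.6317)]^(1/3) = 0.02487 m.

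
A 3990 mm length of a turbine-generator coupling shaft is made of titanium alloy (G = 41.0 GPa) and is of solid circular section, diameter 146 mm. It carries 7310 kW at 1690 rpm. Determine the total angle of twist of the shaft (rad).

ω = 2π·1690/60 = 177.0 rad/s, so T = P/ω = 7310×10³ / 177.0 = 41300 N·m.
J = πd⁴/32 = π(0.146)⁴/32 = 4.461×10^-5 m⁴.
θ = T·L/(G·J) = 41300 × 3.99 / (41.0×10⁹ × 4.461×10^-5) = 0.09011 rad.

0.0901 rad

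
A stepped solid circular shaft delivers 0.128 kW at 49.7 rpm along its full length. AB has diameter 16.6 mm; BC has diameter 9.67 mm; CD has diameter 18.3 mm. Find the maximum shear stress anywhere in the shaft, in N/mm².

ω = 2π·49.7/60 = 5.205 rad/s, so T = P/ω = 0.128×10³ / 5.205 = 24.59 N·m.
Under the same torque, τ_max = 16T/(πd³) is largest where d is smallest — segment BC (d = 9.67 mm).
τ_max = 16·24.59/(π·(0.00967)³) = 1.385×10^8 Pa.

139 N/mm²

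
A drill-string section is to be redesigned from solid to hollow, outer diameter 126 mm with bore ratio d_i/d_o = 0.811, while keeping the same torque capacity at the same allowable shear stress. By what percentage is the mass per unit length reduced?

50.1 %

Equal τ_max and T ⇒ the solid shaft needs d_s³ = d_o³(1−k⁴), so d_s = 126·(1−0.811⁴)^(1/3) = 104.3 mm.
Area ratio A_h/A_s = d_o²(1−k²)/d_s² = (1−k²)/(1−k⁴)^(2/3) = 0.4994.
Mass saving = 1 − 0.4994 = 50.1 %.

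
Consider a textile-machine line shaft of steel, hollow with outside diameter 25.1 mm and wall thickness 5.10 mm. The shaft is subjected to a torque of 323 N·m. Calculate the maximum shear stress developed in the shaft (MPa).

J = π(d_o⁴ − d_i⁴)/32 = π(0.0251⁴ − 0.0149⁴)/32 = 3.413×10^-8 m⁴.
τ_max = T·r/J = 323.0 × 0.0126 / 3.413×10^-8 = 1.188×10^8 Pa.

119 MPa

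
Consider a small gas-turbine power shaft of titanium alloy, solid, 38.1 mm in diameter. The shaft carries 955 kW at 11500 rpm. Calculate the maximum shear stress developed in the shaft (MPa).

73.0 MPa

ω = 2π·11500/60 = 1204 rad/s, so T = P/ω = 955×10³ / 1204 = 793.0 N·m.
J = πd⁴/32 = π(0.0381)⁴/32 = 2.069×10^-7 m⁴.
τ_max = T·r/J = 793.0 × 0.0191 / 2.069×10^-7 = 7.303×10^7 Pa.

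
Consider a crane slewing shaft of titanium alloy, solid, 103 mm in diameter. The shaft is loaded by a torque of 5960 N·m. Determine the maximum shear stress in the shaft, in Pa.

2.78e7 Pa

J = πd⁴/32 = π(0.103)⁴/32 = 1.105×10^-5 m⁴.
τ_max = T·r/J = 5960 × 0.0515 / 1.105×10^-5 = 2.778×10^7 Pa.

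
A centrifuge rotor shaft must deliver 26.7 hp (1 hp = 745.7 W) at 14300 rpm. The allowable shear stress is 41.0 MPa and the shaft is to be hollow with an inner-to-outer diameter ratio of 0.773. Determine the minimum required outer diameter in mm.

13.7 mm

ω = 2π·14300/60 = 1497 rad/s, so T = P/ω = 26.7×745.7 / 1497 = 13.30 N·m.
For a hollow shaft with d_i/d_o = 0.773: τ_max = 16T/(π d_o³ (1−k⁴)), so d_o = [16T/(π τ_allow (1−k⁴))]^(1/3) = [16·13.30/(π·4.10×10^7·0.6430)]^(1/3) = 0.01370 m.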